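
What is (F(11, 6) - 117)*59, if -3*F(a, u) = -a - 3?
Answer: -19883/3 ≈ -6627.7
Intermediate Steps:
F(a, u) = 1 + a/3 (F(a, u) = -(-a - 3)/3 = -(-3 - a)/3 = 1 + a/3)
(F(11, 6) - 117)*59 = ((1 + (⅓)*11) - 117)*59 = ((1 + 11/3) - 117)*59 = (14/3 - 117)*59 = -337/3*59 = -19883/3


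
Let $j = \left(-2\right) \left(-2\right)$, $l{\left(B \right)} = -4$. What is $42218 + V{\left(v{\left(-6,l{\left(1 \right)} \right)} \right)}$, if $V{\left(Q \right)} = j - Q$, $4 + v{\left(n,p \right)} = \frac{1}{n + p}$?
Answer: $\frac{422261}{10} \approx 42226.0$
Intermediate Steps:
$j = 4$
$v{\left(n,p \right)} = -4 + \frac{1}{n + p}$
$V{\left(Q \right)} = 4 - Q$
$42218 + V{\left(v{\left(-6,l{\left(1 \right)} \right)} \right)} = 42218 - \left(-4 + \frac{1 - -24 - -16}{-6 - 4}\right) = 42218 - \left(-4 + \frac{1 + 24 + 16}{-10}\right) = 42218 - \left(-4 - \frac{41}{10}\right) = 42218 + \left(4 - - \frac{41}{10}\right) = 42218 + \left(4 + \frac{41}{10}\right) = 42218 + \frac{81}{10} = \frac{422261}{10}$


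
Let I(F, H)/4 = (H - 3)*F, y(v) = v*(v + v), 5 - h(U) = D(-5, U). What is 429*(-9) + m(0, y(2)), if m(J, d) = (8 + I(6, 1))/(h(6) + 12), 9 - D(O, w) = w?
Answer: -27047/7 ≈ -3863.9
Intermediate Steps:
D(O, w) = 9 - w
h(U) = -4 + U (h(U) = 5 - (9 - U) = 5 + (-9 + U) = -4 + U)
y(v) = 2*v² (y(v) = v*(2*v) = 2*v²)
I(F, H) = 4*F*(-3 + H) (I(F, H) = 4*((H - 3)*F) = 4*((-3 + H)*F) = 4*(F*(-3 + H)) = 4*F*(-3 + H))
m(J, d) = -20/7 (m(J, d) = (8 + 4*6*(-3 + 1))/((-4 + 6) + 12) = (8 + 4*6*(-2))/(2 + 12) = (8 - 48)/14 = -40*1/14 = -20/7)
429*(-9) + m(0, y(2)) = 429*(-9) - 20/7 = -3861 - 20/7 = -27047/7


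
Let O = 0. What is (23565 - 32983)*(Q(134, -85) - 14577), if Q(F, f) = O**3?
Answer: 137286186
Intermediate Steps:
Q(F, f) = 0 (Q(F, f) = 0**3 = 0)
(23565 - 32983)*(Q(134, -85) - 14577) = (23565 - 32983)*(0 - 14577) = -9418*(-14577) = 137286186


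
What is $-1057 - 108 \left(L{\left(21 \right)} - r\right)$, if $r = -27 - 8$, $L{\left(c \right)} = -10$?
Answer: $-3757$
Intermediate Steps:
$r = -35$
$-1057 - 108 \left(L{\left(21 \right)} - r\right) = -1057 - 108 \left(-10 - -35\right) = -1057 - 108 \left(-10 + 35\right) = -1057 - 2700 = -3757$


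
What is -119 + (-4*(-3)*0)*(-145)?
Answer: -119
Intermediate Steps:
-119 + (-4*(-3)*0)*(-145) = -119 + (12*0)*(-145) = -119 + 0*(-145) = -119 + 0 = -119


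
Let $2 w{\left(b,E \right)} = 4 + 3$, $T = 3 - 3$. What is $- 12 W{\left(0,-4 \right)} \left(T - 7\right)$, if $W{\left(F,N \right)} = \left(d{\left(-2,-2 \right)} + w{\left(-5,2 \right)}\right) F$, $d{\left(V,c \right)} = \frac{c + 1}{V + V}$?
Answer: $0$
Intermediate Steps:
$T = 0$ ($T = 3 - 3 = 0$)
$w{\left(b,E \right)} = \frac{7}{2}$ ($w{\left(b,E \right)} = \frac{4 + 3}{2} = \frac{1}{2} \cdot 7 = \frac{7}{2}$)
$d{\left(V,c \right)} = \frac{1 + c}{2 V}$
$W{\left(F,N \right)} = \frac{15 F}{4}$ ($W{\left(F,N \right)} = \left(\frac{1 - 2}{2 \left(-2\right)} + \frac{7}{2}\right) F = \left(\frac{1}{2} \left(- \frac{1}{2}\right) \left(-1\right) + \frac{7}{2}\right) F = \left(\frac{1}{4} + \frac{7}{2}\right) F = \frac{15 F}{4}$)
$- 12 W{\left(0,-4 \right)} \left(T - 7\right) = - 12 \cdot \frac{15}{4} \cdot 0 \left(0 - 7\right) = \left(-12\right) 0 \left(0 - 7\right) = 0 \left(-7\right) = 0$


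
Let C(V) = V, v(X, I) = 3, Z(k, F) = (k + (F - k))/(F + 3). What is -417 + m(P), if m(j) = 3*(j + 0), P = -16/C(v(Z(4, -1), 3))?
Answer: -433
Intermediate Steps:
Z(k, F) = F/(3 + F)
P = -16/3 ≈ -5.3333
m(j) = 3*j
-417 + m(P) = -417 + 3*(-16/3) = -417 - 16 = -433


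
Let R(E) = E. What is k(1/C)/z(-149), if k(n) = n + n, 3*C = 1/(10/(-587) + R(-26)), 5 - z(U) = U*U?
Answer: 22908/3257263 ≈ 0.0070329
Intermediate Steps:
z(U) = 5 - U² (z(U) = 5 - U*U = 5 - U²)
C = -587/45816 (C = 1/(3*(10/(-587) - 26)) = 1/(3*(10*(-1/587) - 26)) = 1/(3*(-10/587 - 26)) = 1/(3*(-15272/587)) = (⅓)*(-587/15272) = -587/45816 ≈ -0.012812)
k(n) = 2*n
k(1/C)/z(-149) = (2/(-587/45816))/(5 - 1*(-149)²) = (2*(-45816/587))/(5 - 1*22201) = -91632/(587*(5 - 22201)) = -91632/587/(-22196) = -91632/587*(-1/22196) = 22908/3257263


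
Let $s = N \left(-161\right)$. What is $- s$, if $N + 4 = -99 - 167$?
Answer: $-43470$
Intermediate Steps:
$N = -270$ ($N = -4 - 266 = -270$)
$s = 43470$ ($s = \left(-270\right) \left(-161\right) = 43470$)
$- s = \left(-1\right) 43470 = -43470$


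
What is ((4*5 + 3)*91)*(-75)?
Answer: -156975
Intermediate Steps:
((4*5 + 3)*91)*(-75) = ((20 + 3)*91)*(-75) = (23*91)*(-75) = 2093*(-75) = -156975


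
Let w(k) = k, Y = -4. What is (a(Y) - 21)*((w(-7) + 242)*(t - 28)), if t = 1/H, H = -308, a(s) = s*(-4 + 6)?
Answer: 58779375/308 ≈ 1.9084e+5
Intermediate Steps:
a(s) = 2*s (a(s) = s*2 = 2*s)
t = -1/308 (t = 1/(-308) = -1/308 ≈ -0.0032468)
(a(Y) - 21)*((w(-7) + 242)*(t - 28)) = (2*(-4) - 21)*((-7 + 242)*(-1/308 - 28)) = (-8 - 21)*(235*(-8625/308)) = -29*(-2026875/308) = 58779375/308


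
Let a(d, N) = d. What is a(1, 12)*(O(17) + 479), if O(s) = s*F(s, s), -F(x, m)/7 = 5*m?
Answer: -9636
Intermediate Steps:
F(x, m) = -35*m
O(s) = -35*s**2 (O(s) = s*(-35*s) = -35*s**2)
a(1, 12)*(O(17) + 479) = 1*(-35*17**2 + 479) = 1*(-35*289 + 479) = 1*(-10115 + 479) = 1*(-9636) = -9636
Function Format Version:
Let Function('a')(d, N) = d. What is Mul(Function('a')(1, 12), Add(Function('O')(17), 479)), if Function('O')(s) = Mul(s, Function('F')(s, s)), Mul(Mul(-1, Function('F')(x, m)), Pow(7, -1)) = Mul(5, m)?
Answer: -9636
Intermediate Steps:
Function('F')(x, m) = Mul(-35, m) (Function('F')(x, m) = Mul(-7, Mul(5, m)) = Mul(-35, m))
Function('O')(s) = Mul(-35, Pow(s, 2)) (Function('O')(s) = Mul(s, Mul(-35, s)) = Mul(-35, Pow(s, 2)))
Mul(Function('a')(1, 12), Add(Function('O')(17), 479)) = Mul(1, Add(Mul(-35, Pow(17, 2)), 479)) = Mul(1, Add(Mul(-35, 289), 479)) = Mul(1, Add(-10115, 479)) = Mul(1, -9636) = -9636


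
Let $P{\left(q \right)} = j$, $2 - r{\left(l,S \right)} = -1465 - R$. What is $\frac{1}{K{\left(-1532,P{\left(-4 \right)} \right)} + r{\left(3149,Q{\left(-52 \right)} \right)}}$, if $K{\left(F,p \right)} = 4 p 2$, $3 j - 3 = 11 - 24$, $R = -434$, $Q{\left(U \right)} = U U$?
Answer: $\frac{3}{3019} \approx 0.00099371$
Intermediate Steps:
$Q{\left(U \right)} = U^{2}$
$j = - \frac{10}{3}$ ($j = 1 + \frac{11 - 24}{3} = 1 + \frac{1}{3} \left(-13\right) = 1 - \frac{13}{3} = - \frac{10}{3} \approx -3.3333$)
$r{\left(l,S \right)} = 1033$ ($r{\left(l,S \right)} = 2 - \left(-1465 - -434\right) = 2 - \left(-1465 + 434\right) = 2 - -1031 = 2 + 1031 = 1033$)
$P{\left(q \right)} = - \frac{10}{3}$
$K{\left(F,p \right)} = 8 p$
$\frac{1}{K{\left(-1532,P{\left(-4 \right)} \right)} + r{\left(3149,Q{\left(-52 \right)} \right)}} = \frac{1}{8 \left(- \frac{10}{3}\right) + 1033} = \frac{1}{- \frac{80}{3} + 1033} = \frac{1}{\frac{3019}{3}} = \frac{3}{3019}$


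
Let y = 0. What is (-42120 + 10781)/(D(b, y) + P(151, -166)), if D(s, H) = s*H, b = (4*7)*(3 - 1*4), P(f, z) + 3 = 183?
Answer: -31339/180 ≈ -174.11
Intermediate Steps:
P(f, z) = 180 (P(f, z) = -3 + 183 = 180)
b = -28 (b = 28*(3 - 4) = 28*(-1) = -28)
D(s, H) = H*s
(-42120 + 10781)/(D(b, y) + P(151, -166)) = (-42120 + 10781)/(0*(-28) + 180) = -31339/(0 + 180) = -31339/180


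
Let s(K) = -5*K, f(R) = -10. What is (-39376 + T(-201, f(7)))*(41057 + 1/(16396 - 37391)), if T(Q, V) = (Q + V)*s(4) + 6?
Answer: -318936934180/221 ≈ -1.4432e+9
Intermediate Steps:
T(Q, V) = 6 - 20*Q - 20*V (T(Q, V) = (Q + V)*(-5*4) + 6 = (Q + V)*(-20) + 6 = (-20*Q - 20*V) + 6 = 6 - 20*Q - 20*V)
(-39376 + T(-201, f(7)))*(41057 + 1/(16396 - 37391)) = (-39376 + (6 - 20*(-201) - 20*(-10)))*(41057 + 1/(16396 - 37391)) = (-39376 + (6 + 4020 + 200))*(41057 + 1/(-20995)) = (-39376 + 4226)*(41057 - 1/20995) = -35150*861991714/20995 = -318936934180/221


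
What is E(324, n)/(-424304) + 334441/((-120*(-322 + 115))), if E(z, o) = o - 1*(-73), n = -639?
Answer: 192824339/14320260 ≈ 13.465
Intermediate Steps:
E(z, o) = 73 + o (E(z, o) = o + 73 = 73 + o)
E(324, n)/(-424304) + 334441/((-120*(-322 + 115))) = (73 - 639)/(-424304) + 334441/((-120*(-322 + 115))) = -566*(-1/424304) + 334441/((-120*(-207))) = 283/212152 + 334441/24840 = 192824339/14320260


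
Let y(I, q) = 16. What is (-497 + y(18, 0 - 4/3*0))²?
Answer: 231361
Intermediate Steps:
(-497 + y(18, 0 - 4/3*0))² = (-497 + 16)² = (-481)² = 231361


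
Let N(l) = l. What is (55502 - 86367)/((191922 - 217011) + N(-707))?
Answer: 30865/25796 ≈ 1.1965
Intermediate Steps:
(55502 - 86367)/((191922 - 217011) + N(-707)) = (55502 - 86367)/((191922 - 217011) - 707) = -30865/(-25089 - 707) = -30865/(-25796) = -30865*(-1/25796) = 30865/25796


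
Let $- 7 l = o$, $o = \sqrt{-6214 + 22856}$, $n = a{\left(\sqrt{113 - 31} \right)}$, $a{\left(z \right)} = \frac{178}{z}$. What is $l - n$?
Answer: $- \frac{89 \sqrt{82}}{41} - \frac{\sqrt{16642}}{7} \approx -38.086$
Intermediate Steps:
$n = \frac{89 \sqrt{82}}{41}$ ($n = \frac{178}{\sqrt{113 - 31}} = \frac{178}{\sqrt{82}} = 178 \frac{\sqrt{82}}{82} = \frac{89 \sqrt{82}}{41} \approx 19.657$)
$o = \sqrt{16642} \approx 129.0$
$l = - \frac{\sqrt{16642}}{7} \approx -18.429$
$l - n = - \frac{\sqrt{16642}}{7} - \frac{89 \sqrt{82}}{41} = - \frac{89 \sqrt{82}}{41} - \frac{\sqrt{16642}}{7}$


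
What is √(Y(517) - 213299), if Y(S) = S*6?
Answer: I*√210197 ≈ 458.47*I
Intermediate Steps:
Y(S) = 6*S
√(Y(517) - 213299) = √(6*517 - 213299) = √(3102 - 213299) = √(-210197) = I*√210197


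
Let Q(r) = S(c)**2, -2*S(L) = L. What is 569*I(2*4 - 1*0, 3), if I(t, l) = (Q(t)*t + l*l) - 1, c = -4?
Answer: 22760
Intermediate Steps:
S(L) = -L/2
Q(r) = 4 (Q(r) = (-1/2*(-4))**2 = 2**2 = 4)
I(t, l) = -1 + l**2 + 4*t (I(t, l) = (4*t + l*l) - 1 = (4*t + l**2) - 1 = (l**2 + 4*t) - 1 = -1 + l**2 + 4*t)
569*I(2*4 - 1*0, 3) = 569*(-1 + 3**2 + 4*(2*4 - 1*0)) = 569*(-1 + 9 + 4*(8 + 0)) = 569*(-1 + 9 + 4*8) = 569*(-1 + 9 + 32) = 569*40 = 22760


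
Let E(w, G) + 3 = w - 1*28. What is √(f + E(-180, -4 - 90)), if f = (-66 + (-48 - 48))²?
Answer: √26033 ≈ 161.35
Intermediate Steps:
E(w, G) = -31 + w (E(w, G) = -3 + (w - 1*28) = -3 + (w - 28) = -3 + (-28 + w) = -31 + w)
f = 26244 (f = (-66 - 96)² = (-162)² = 26244)
√(f + E(-180, -4 - 90)) = √(26244 + (-31 - 180)) = √(26244 - 211) = √26033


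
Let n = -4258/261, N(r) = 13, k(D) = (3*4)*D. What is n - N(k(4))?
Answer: -7651/261 ≈ -29.314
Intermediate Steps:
k(D) = 12*D
n = -4258/261 (n = -4258*1/261 = -4258/261 ≈ -16.314)
n - N(k(4)) = -4258/261 - 1*13 = -4258/261 - 13 = -7651/261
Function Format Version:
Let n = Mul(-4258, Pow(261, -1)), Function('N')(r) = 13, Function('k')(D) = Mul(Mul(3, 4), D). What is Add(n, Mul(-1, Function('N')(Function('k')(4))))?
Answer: Rational(-7651, 261) ≈ -29.314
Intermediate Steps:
Function('k')(D) = Mul(12, D)
n = Rational(-4258, 261) (n = Mul(-4258, Rational(1, 261)) = Rational(-4258, 261) ≈ -16.314)
Add(n, Mul(-1, Function('N')(Function('k')(4)))) = Add(Rational(-4258, 261), Mul(-1, 13)) = Add(Rational(-4258, 261), -13) = Rational(-7651, 261)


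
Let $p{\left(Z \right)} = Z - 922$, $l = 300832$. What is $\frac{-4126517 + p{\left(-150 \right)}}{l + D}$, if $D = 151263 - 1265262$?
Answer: $\frac{4127589}{813167} \approx 5.0759$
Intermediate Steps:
$D = -1113999$
$p{\left(Z \right)} = -922 + Z$
$\frac{-4126517 + p{\left(-150 \right)}}{l + D} = \frac{-4126517 - 1072}{300832 - 1113999} = \frac{-4126517 - 1072}{-813167} = \left(-4127589\right) \left(- \frac{1}{813167}\right) = \frac{4127589}{813167}$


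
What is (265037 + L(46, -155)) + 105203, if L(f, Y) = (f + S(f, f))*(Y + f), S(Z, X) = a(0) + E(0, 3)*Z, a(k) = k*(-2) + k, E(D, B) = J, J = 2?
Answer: 355198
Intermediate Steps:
E(D, B) = 2
a(k) = -k (a(k) = -2*k + k = -k)
S(Z, X) = 2*Z (S(Z, X) = -1*0 + 2*Z = 0 + 2*Z = 2*Z)
L(f, Y) = 3*f*(Y + f) (L(f, Y) = (f + 2*f)*(Y + f) = (3*f)*(Y + f) = 3*f*(Y + f))
(265037 + L(46, -155)) + 105203 = (265037 + 3*46*(-155 + 46)) + 105203 = (265037 + 3*46*(-109)) + 105203 = (265037 - 15042) + 105203 = 249995 + 105203 = 355198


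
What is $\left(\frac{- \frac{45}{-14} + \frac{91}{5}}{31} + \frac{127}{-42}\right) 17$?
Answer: $- \frac{129098}{3255} \approx -39.661$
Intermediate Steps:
$\left(\frac{- \frac{45}{-14} + \frac{91}{5}}{31} + \frac{127}{-42}\right) 17 = \left(\left(\left(-45\right) \left(- \frac{1}{14}\right) + 91 \cdot \frac{1}{5}\right) \frac{1}{31} + 127 \left(- \frac{1}{42}\right)\right) 17 = \left(\left(\frac{45}{14} + \frac{91}{5}\right) \frac{1}{31} - \frac{127}{42}\right) 17 = \left(\frac{1499}{70} \cdot \frac{1}{31} - \frac{127}{42}\right) 17 = \left(\frac{1499}{2170} - \frac{127}{42}\right) 17 = \left(- \frac{7594}{3255}\right) 17 = - \frac{129098}{3255}$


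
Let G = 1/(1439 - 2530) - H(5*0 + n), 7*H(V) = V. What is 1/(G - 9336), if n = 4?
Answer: -7637/71303403 ≈ -0.00010711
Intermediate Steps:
H(V) = V/7
G = -4371/7637 (G = 1/(1439 - 2530) - (5*0 + 4)/7 = 1/(-1091) - (0 + 4)/7 = -1/1091 - 4/7 = -4371/7637 ≈ -0.57234)
1/(G - 9336) = 1/(-4371/7637 - 9336) = 1/(-71303403/7637) = -7637/71303403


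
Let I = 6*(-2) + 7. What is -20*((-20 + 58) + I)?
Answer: -660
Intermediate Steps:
I = -5 (I = -12 + 7 = -5)
-20*((-20 + 58) + I) = -20*((-20 + 58) - 5) = -20*(38 - 5) = -20*33 = -660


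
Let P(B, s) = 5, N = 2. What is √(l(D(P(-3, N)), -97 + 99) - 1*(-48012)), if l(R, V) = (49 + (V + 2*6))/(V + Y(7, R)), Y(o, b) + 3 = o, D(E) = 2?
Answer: √192090/2 ≈ 219.14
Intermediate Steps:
Y(o, b) = -3 + o
l(R, V) = (61 + V)/(4 + V) (l(R, V) = (49 + (V + 2*6))/(V + (-3 + 7)) = (49 + (V + 12))/(V + 4) = (49 + (12 + V))/(4 + V) = (61 + V)/(4 + V))
√(l(D(P(-3, N)), -97 + 99) - 1*(-48012)) = √((61 + (-97 + 99))/(4 + (-97 + 99)) - 1*(-48012)) = √((61 + 2)/(4 + 2) + 48012) = √(63/6 + 48012) = √((⅙)*63 + 48012) = √(21/2 + 48012) = √(96045/2) = √192090/2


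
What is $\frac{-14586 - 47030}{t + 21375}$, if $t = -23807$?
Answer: $\frac{3851}{152} \approx 25.336$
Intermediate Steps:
$\frac{-14586 - 47030}{t + 21375} = \frac{-14586 - 47030}{-23807 + 21375} = - \frac{61616}{-2432} = \left(-61616\right) \left(- \frac{1}{2432}\right) = \frac{3851}{152}$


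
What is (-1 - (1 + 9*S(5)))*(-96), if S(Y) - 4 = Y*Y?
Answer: 25248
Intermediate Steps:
S(Y) = 4 + Y² (S(Y) = 4 + Y*Y = 4 + Y²)
(-1 - (1 + 9*S(5)))*(-96) = (-1 - (1 + 9*(4 + 5²)))*(-96) = (-1 - (1 + 9*(4 + 25)))*(-96) = (-1 - (1 + 9*29))*(-96) = (-1 - (1 + 261))*(-96) = (-1 - 1*262)*(-96) = (-1 - 262)*(-96) = -263*(-96) = 25248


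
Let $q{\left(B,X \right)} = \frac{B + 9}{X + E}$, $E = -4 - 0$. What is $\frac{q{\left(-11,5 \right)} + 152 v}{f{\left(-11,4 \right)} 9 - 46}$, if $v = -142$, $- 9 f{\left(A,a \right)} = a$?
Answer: $\frac{10793}{25} \approx 431.72$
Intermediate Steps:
$f{\left(A,a \right)} = - \frac{a}{9}$
$E = -4$ ($E = -4 + 0 = -4$)
$q{\left(B,X \right)} = \frac{9 + B}{-4 + X}$ ($q{\left(B,X \right)} = \frac{B + 9}{X - 4} = \frac{9 + B}{-4 + X}$)
$\frac{q{\left(-11,5 \right)} + 152 v}{f{\left(-11,4 \right)} 9 - 46} = \frac{\frac{9 - 11}{-4 + 5} + 152 \left(-142\right)}{\left(- \frac{1}{9}\right) 4 \cdot 9 - 46} = \frac{1^{-1} \left(-2\right) - 21584}{\left(- \frac{4}{9}\right) 9 - 46} = \frac{1 \left(-2\right) - 21584}{-4 - 46} = \frac{-2 - 21584}{-50} = \left(-21586\right) \left(- \frac{1}{50}\right) = \frac{10793}{25}$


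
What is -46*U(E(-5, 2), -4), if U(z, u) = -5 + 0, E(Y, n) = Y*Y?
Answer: 230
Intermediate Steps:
E(Y, n) = Y²
U(z, u) = -5
-46*U(E(-5, 2), -4) = -46*(-5) = 230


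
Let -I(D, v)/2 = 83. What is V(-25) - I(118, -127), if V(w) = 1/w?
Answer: 4149/25 ≈ 165.96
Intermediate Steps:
I(D, v) = -166 (I(D, v) = -2*83 = -166)
V(w) = 1/w
V(-25) - I(118, -127) = 1/(-25) - 1*(-166) = -1/25 + 166 = 4149/25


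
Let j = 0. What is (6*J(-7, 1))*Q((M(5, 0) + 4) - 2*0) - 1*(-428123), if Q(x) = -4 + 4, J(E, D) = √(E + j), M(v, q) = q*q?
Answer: 428123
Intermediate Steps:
M(v, q) = q²
J(E, D) = √E (J(E, D) = √(E + 0) = √E)
Q(x) = 0
(6*J(-7, 1))*Q((M(5, 0) + 4) - 2*0) - 1*(-428123) = (6*√(-7))*0 - 1*(-428123) = (6*(I*√7))*0 + 428123 = (6*I*√7)*0 + 428123 = 0 + 428123 = 428123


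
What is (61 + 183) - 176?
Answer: 68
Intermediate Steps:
(61 + 183) - 176 = 244 - 176 = 68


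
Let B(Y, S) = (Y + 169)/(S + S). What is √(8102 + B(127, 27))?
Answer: √656706/9 ≈ 90.042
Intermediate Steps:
B(Y, S) = (169 + Y)/(2*S) (B(Y, S) = (169 + Y)/((2*S)) = (169 + Y)*(1/(2*S)) = (169 + Y)/(2*S))
√(8102 + B(127, 27)) = √(8102 + (½)*(169 + 127)/27) = √(8102 + (½)*(1/27)*296) = √(8102 + 148/27) = √(218902/27) = √656706/9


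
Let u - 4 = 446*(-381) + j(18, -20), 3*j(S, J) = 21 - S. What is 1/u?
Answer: -1/169921 ≈ -5.8851e-6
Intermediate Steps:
j(S, J) = 7 - S/3 (j(S, J) = (21 - S)/3 = 7 - S/3)
u = -169921 (u = 4 + (446*(-381) + (7 - ⅓*18)) = 4 + (-169926 + (7 - 6)) = 4 + (-169926 + 1) = 4 - 169925 = -169921)
1/u = 1/(-169921) = -1/169921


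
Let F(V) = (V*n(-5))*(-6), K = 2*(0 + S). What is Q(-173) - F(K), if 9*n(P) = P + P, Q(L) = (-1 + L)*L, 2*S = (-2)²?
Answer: 90226/3 ≈ 30075.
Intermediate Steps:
S = 2 (S = (½)*(-2)² = (½)*4 = 2)
Q(L) = L*(-1 + L)
n(P) = 2*P/9 (n(P) = (P + P)/9 = (2*P)/9 = 2*P/9)
K = 4 (K = 2*(0 + 2) = 2*2 = 4)
F(V) = 20*V/3 (F(V) = (V*((2/9)*(-5)))*(-6) = (V*(-10/9))*(-6) = -10*V/9*(-6) = 20*V/3)
Q(-173) - F(K) = -173*(-1 - 173) - 20*4/3 = -173*(-174) - 1*80/3 = 30102 - 80/3 = 90226/3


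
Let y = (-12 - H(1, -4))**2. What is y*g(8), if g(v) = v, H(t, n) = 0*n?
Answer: 1152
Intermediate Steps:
H(t, n) = 0
y = 144 (y = (-12 - 1*0)**2 = (-12 + 0)**2 = (-12)**2 = 144)
y*g(8) = 144*8 = 1152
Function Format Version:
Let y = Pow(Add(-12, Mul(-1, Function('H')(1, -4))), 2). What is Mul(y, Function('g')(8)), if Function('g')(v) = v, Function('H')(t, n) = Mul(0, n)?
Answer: 1152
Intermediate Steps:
Function('H')(t, n) = 0
y = 144 (y = Pow(Add(-12, Mul(-1, 0)), 2) = Pow(Add(-12, 0), 2) = Pow(-12, 2) = 144)
Mul(y, Function('g')(8)) = Mul(144, 8) = 1152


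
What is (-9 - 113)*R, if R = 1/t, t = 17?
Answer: -122/17 ≈ -7.1765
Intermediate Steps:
R = 1/17 ≈ 0.058824
(-9 - 113)*R = (-9 - 113)*(1/17) = -122*1/17 = -122/17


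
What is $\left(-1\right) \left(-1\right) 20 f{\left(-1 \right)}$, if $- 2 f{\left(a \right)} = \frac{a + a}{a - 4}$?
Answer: $-4$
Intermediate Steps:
$f{\left(a \right)} = - \frac{a}{-4 + a}$ ($f{\left(a \right)} = - \frac{\left(a + a\right) \frac{1}{a - 4}}{2} = - \frac{2 a \frac{1}{-4 + a}}{2} = - \frac{a}{-4 + a}$)
$\left(-1\right) \left(-1\right) 20 f{\left(-1 \right)} = \left(-1\right) \left(-1\right) 20 \left(\left(-1\right) \left(-1\right) \frac{1}{-4 - 1}\right) = 1 \cdot 20 \left(\left(-1\right) \left(-1\right) \frac{1}{-5}\right) = 20 \left(\left(-1\right) \left(-1\right) \left(- \frac{1}{5}\right)\right) = 20 \left(- \frac{1}{5}\right) = -4$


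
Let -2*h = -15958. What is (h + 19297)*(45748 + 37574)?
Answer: 2272690872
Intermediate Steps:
h = 7979 (h = -1/2*(-15958) = 7979)
(h + 19297)*(45748 + 37574) = (7979 + 19297)*(45748 + 37574) = 27276*83322 = 2272690872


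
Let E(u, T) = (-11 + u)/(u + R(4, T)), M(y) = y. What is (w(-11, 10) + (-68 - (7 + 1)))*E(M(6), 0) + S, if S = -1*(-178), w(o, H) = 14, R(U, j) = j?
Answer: 689/3 ≈ 229.67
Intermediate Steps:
S = 178
E(u, T) = (-11 + u)/(T + u) (E(u, T) = (-11 + u)/(u + T) = (-11 + u)/(T + u))
(w(-11, 10) + (-68 - (7 + 1)))*E(M(6), 0) + S = (14 + (-68 - (7 + 1)))*((-11 + 6)/(0 + 6)) + 178 = (14 + (-68 - 1*8))*(-5/6) + 178 = (14 + (-68 - 8))*((⅙)*(-5)) + 178 = (14 - 76)*(-⅚) + 178 = -62*(-⅚) + 178 = 155/3 + 178 = 689/3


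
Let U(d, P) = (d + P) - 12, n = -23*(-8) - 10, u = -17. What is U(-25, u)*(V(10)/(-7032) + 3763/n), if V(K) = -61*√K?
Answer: -33867/29 - 549*√10/1172 ≈ -1169.3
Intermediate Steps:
n = 174 (n = 184 - 10 = 174)
U(d, P) = -12 + P + d (U(d, P) = (P + d) - 12 = -12 + P + d)
U(-25, u)*(V(10)/(-7032) + 3763/n) = (-12 - 17 - 25)*(-61*√10/(-7032) + 3763/174) = -54*(-61*√10*(-1/7032) + 3763*(1/174)) = -54*(61*√10/7032 + 3763/174) = -54*(3763/174 + 61*√10/7032) = -33867/29 - 549*√10/1172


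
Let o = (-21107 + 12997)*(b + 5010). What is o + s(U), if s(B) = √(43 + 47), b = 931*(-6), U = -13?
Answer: 4671360 + 3*√10 ≈ 4.6714e+6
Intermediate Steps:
b = -5586
s(B) = 3*√10 (s(B) = √90 = 3*√10)
o = 4671360 (o = (-21107 + 12997)*(-5586 + 5010) = -8110*(-576) = 4671360)
o + s(U) = 4671360 + 3*√10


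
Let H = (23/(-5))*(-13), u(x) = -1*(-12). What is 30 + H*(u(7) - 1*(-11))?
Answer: 7027/5 ≈ 1405.4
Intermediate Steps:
u(x) = 12
H = 299/5 (H = (23*(-⅕))*(-13) = -23/5*(-13) = 299/5 ≈ 59.800)
30 + H*(u(7) - 1*(-11)) = 30 + 299*(12 - 1*(-11))/5 = 30 + 299*(12 + 11)/5 = 30 + (299/5)*23 = 30 + 6877/5 = 7027/5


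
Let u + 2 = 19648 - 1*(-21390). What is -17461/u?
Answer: -17461/41036 ≈ -0.42550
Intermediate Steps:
u = 41036 (u = -2 + (19648 - 1*(-21390)) = -2 + (19648 + 21390) = -2 + 41038 = 41036)
-17461/u = -17461/41036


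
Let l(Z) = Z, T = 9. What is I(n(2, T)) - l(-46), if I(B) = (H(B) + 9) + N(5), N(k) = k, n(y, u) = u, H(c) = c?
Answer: 69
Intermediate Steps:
I(B) = 14 + B (I(B) = (B + 9) + 5 = (9 + B) + 5 = 14 + B)
I(n(2, T)) - l(-46) = (14 + 9) - 1*(-46) = 23 + 46 = 69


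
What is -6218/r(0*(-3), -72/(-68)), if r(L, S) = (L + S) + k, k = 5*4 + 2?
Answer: -52853/196 ≈ -269.66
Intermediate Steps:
k = 22 (k = 20 + 2 = 22)
r(L, S) = 22 + L + S (r(L, S) = (L + S) + 22 = 22 + L + S)
-6218/r(0*(-3), -72/(-68)) = -6218/(22 + 0*(-3) - 72/(-68)) = -6218/(22 + 0 - 72*(-1/68)) = -6218/(22 + 0 + 18/17) = -6218/392/17 = -6218*17/392 = -52853/196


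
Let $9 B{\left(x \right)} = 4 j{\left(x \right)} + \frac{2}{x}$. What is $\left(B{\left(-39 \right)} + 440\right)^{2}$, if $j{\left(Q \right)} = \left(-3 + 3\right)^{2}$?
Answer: $\frac{23851095844}{123201} \approx 1.936 \cdot 10^{5}$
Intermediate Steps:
$j{\left(Q \right)} = 0$ ($j{\left(Q \right)} = 0^{2} = 0$)
$B{\left(x \right)} = \frac{2}{9 x}$ ($B{\left(x \right)} = \frac{4 \cdot 0 + \frac{2}{x}}{9} = \frac{0 + \frac{2}{x}}{9} = \frac{2 \frac{1}{x}}{9} = \frac{2}{9 x}$)
$\left(B{\left(-39 \right)} + 440\right)^{2} = \left(\frac{2}{9 \left(-39\right)} + 440\right)^{2} = \left(\frac{2}{9} \left(- \frac{1}{39}\right) + 440\right)^{2} = \left(- \frac{2}{351} + 440\right)^{2} = \left(\frac{154438}{351}\right)^{2} = \frac{23851095844}{123201}$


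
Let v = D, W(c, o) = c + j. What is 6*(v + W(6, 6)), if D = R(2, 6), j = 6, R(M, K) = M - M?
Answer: 72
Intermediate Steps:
R(M, K) = 0
W(c, o) = 6 + c (W(c, o) = c + 6 = 6 + c)
D = 0
v = 0
6*(v + W(6, 6)) = 6*(0 + (6 + 6)) = 6*(0 + 12) = 6*12 = 72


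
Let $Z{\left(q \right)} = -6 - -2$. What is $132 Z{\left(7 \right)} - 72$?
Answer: $-600$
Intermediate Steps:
$Z{\left(q \right)} = -4$ ($Z{\left(q \right)} = -6 + 2 = -4$)
$132 Z{\left(7 \right)} - 72 = 132 \left(-4\right) - 72 = -528 - 72 = -600$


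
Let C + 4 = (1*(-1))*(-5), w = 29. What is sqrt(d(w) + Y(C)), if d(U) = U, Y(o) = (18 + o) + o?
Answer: 7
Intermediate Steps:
C = 1 (C = -4 + (1*(-1))*(-5) = -4 - 1*(-5) = -4 + 5 = 1)
Y(o) = 18 + 2*o
sqrt(d(w) + Y(C)) = sqrt(29 + (18 + 2*1)) = sqrt(29 + (18 + 2)) = sqrt(29 + 20) = sqrt(49) = 7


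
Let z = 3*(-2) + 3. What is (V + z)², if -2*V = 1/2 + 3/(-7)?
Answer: 7225/784 ≈ 9.2156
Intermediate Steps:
z = -3 (z = -6 + 3 = -3)
V = -1/28 (V = -(1/2 + 3/(-7))/2 = -(1*(½) + 3*(-⅐))/2 = -(½ - 3/7)/2 = -½*1/14 = -1/28 ≈ -0.035714)
(V + z)² = (-1/28 - 3)² = (-85/28)² = 7225/784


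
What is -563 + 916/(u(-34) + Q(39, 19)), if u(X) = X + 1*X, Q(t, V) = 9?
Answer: -34133/59 ≈ -578.53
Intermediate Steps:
u(X) = 2*X (u(X) = X + X = 2*X)
-563 + 916/(u(-34) + Q(39, 19)) = -563 + 916/(2*(-34) + 9) = -563 + 916/(-68 + 9) = -563 + 916/(-59) = -563 + 916*(-1/59) = -563 - 916/59 = -34133/59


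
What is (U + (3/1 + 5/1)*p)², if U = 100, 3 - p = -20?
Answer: 80656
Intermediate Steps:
p = 23 (p = 3 - 1*(-20) = 3 + 20 = 23)
(U + (3/1 + 5/1)*p)² = (100 + (3/1 + 5/1)*23)² = (100 + (3*1 + 5*1)*23)² = (100 + (3 + 5)*23)² = (100 + 8*23)² = (100 + 184)² = 284² = 80656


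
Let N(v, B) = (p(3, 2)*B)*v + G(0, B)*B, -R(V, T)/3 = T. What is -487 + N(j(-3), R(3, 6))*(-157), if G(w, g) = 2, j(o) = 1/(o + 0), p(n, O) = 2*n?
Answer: -487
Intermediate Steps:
j(o) = 1/o
R(V, T) = -3*T
N(v, B) = 2*B + 6*B*v (N(v, B) = ((2*3)*B)*v + 2*B = (6*B)*v + 2*B = 6*B*v + 2*B = 2*B + 6*B*v)
-487 + N(j(-3), R(3, 6))*(-157) = -487 + (2*(-3*6)*(1 + 3/(-3)))*(-157) = -487 + (2*(-18)*(1 + 3*(-⅓)))*(-157) = -487 + (2*(-18)*(1 - 1))*(-157) = -487 + (2*(-18)*0)*(-157) = -487 + 0*(-157) = -487 + 0 = -487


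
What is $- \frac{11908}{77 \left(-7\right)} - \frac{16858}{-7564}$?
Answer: $\frac{49579287}{2038498} \approx 24.321$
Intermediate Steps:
$- \frac{11908}{77 \left(-7\right)} - \frac{16858}{-7564} = - \frac{11908}{-539} - - \frac{8429}{3782} = \left(-11908\right) \left(- \frac{1}{539}\right) + \frac{8429}{3782} = \frac{11908}{539} + \frac{8429}{3782} = \frac{49579287}{2038498}$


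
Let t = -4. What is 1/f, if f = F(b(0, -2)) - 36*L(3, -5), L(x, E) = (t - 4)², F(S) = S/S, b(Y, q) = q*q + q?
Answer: -1/2303 ≈ -0.00043422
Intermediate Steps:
b(Y, q) = q + q² (b(Y, q) = q² + q = q + q²)
F(S) = 1
L(x, E) = 64 (L(x, E) = (-4 - 4)² = (-8)² = 64)
f = -2303 (f = 1 - 36*64 = 1 - 2304 = -2303)
1/f = 1/(-2303) = -1/2303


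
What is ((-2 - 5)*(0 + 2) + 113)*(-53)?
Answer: -5247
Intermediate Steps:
((-2 - 5)*(0 + 2) + 113)*(-53) = (-7*2 + 113)*(-53) = (-14 + 113)*(-53) = 99*(-53) = -5247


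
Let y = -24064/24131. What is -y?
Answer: 24064/24131 ≈ 0.99722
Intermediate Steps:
y = -24064/24131 (y = -24064*1/24131 = -24064/24131 ≈ -0.99722)
-y = -1*(-24064/24131) = 24064/24131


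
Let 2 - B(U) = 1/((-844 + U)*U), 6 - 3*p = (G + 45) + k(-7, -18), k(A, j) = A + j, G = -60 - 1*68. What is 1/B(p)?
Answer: 30628/61257 ≈ 0.49999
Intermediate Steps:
G = -128 (G = -60 - 68 = -128)
p = 38 (p = 2 - ((-128 + 45) + (-7 - 18))/3 = 2 - (-83 - 25)/3 = 2 - ⅓*(-108) = 2 + 36 = 38)
B(U) = 2 - 1/(U*(-844 + U)) (B(U) = 2 - 1/((-844 + U)*U) = 2 - 1/(U*(-844 + U)))
1/B(p) = 1/((-1 - 1688*38 + 2*38²)/(38*(-844 + 38))) = 1/((1/38)*(-1 - 64144 + 2*1444)/(-806)) = 1/((1/38)*(-1/806)*(-1 - 64144 + 2888)) = 1/((1/38)*(-1/806)*(-61257)) = 1/(61257/30628) = 30628/61257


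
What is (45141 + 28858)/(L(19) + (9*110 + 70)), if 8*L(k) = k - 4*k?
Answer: 591992/8423 ≈ 70.283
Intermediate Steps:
L(k) = -3*k/8 (L(k) = (k - 4*k)/8 = (-3*k)/8 = -3*k/8)
(45141 + 28858)/(L(19) + (9*110 + 70)) = (45141 + 28858)/(-3/8*19 + (9*110 + 70)) = 73999/(-57/8 + (990 + 70)) = 73999/(-57/8 + 1060) = 73999/(8423/8) = 73999*(8/8423) = 591992/8423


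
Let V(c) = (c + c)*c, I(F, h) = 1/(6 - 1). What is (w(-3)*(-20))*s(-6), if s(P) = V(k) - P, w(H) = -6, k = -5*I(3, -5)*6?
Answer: 9360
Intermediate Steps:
I(F, h) = ⅕ (I(F, h) = 1/5 = ⅕)
k = -6 (k = -5*⅕*6 = -1*6 = -6)
V(c) = 2*c² (V(c) = (2*c)*c = 2*c²)
s(P) = 72 - P (s(P) = 2*(-6)² - P = 2*36 - P = 72 - P)
(w(-3)*(-20))*s(-6) = (-6*(-20))*(72 - 1*(-6)) = 120*(72 + 6) = 120*78 = 9360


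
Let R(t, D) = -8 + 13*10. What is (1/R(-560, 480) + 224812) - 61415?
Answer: 19934435/122 ≈ 1.6340e+5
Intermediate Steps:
R(t, D) = 122 (R(t, D) = -8 + 130 = 122)
(1/R(-560, 480) + 224812) - 61415 = (1/122 + 224812) - 61415 = 27427065/122 - 61415 = 19934435/122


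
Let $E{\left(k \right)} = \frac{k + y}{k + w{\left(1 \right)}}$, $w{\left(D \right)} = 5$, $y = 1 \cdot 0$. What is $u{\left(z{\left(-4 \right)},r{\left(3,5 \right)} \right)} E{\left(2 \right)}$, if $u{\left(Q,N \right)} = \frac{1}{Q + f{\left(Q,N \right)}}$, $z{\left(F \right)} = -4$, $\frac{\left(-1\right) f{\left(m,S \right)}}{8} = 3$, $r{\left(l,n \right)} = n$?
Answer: $- \frac{1}{98} \approx -0.010204$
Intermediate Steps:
$y = 0$
$E{\left(k \right)} = \frac{k}{5 + k}$ ($E{\left(k \right)} = \frac{k + 0}{k + 5} = \frac{k}{5 + k}$)
$f{\left(m,S \right)} = -24$ ($f{\left(m,S \right)} = \left(-8\right) 3 = -24$)
$u{\left(Q,N \right)} = \frac{1}{-24 + Q}$ ($u{\left(Q,N \right)} = \frac{1}{Q - 24} = \frac{1}{-24 + Q}$)
$u{\left(z{\left(-4 \right)},r{\left(3,5 \right)} \right)} E{\left(2 \right)} = \frac{2 \frac{1}{5 + 2}}{-24 - 4} = \frac{2 \cdot \frac{1}{7}}{-28} = - \frac{2 \cdot \frac{1}{7}}{28} = \left(- \frac{1}{28}\right) \frac{2}{7} = - \frac{1}{98}$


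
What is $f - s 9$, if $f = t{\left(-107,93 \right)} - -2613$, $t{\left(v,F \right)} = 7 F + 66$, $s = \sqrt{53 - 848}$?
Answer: $3330 - 9 i \sqrt{795} \approx 3330.0 - 253.76 i$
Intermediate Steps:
$s = i \sqrt{795}$ ($s = \sqrt{-795} = i \sqrt{795} \approx 28.196 i$)
$t{\left(v,F \right)} = 66 + 7 F$
$f = 3330$ ($f = \left(66 + 7 \cdot 93\right) - -2613 = \left(66 + 651\right) + 2613 = 717 + 2613 = 3330$)
$f - s 9 = 3330 - i \sqrt{795} \cdot 9 = 3330 - 9 i \sqrt{795}$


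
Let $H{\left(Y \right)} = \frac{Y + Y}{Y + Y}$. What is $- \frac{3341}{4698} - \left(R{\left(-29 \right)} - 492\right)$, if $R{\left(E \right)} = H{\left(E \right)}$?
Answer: $\frac{2303377}{4698} \approx 490.29$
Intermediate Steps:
$H{\left(Y \right)} = 1$ ($H{\left(Y \right)} = \frac{2 Y}{2 Y} = 2 Y \frac{1}{2 Y} = 1$)
$R{\left(E \right)} = 1$
$- \frac{3341}{4698} - \left(R{\left(-29 \right)} - 492\right) = - \frac{3341}{4698} - \left(1 - 492\right) = \left(-3341\right) \frac{1}{4698} - -491 = - \frac{3341}{4698} + 491 = \frac{2303377}{4698}$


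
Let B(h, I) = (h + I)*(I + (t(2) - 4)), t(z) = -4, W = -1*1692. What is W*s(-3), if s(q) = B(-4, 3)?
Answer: -8460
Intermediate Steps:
W = -1692
B(h, I) = (-8 + I)*(I + h) (B(h, I) = (h + I)*(I + (-4 - 4)) = (I + h)*(I - 8) = (I + h)*(-8 + I) = (-8 + I)*(I + h))
s(q) = 5 (s(q) = 3² - 8*3 - 8*(-4) + 3*(-4) = 9 - 24 + 32 - 12 = 5)
W*s(-3) = -1692*5 = -8460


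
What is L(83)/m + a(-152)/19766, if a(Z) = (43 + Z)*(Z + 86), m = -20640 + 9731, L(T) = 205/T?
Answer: 3254866844/8948532701 ≈ 0.36373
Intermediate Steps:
m = -10909
a(Z) = (43 + Z)*(86 + Z)
L(83)/m + a(-152)/19766 = (205/83)/(-10909) + (3698 + (-152)² + 129*(-152))/19766 = (205*(1/83))*(-1/10909) + (3698 + 23104 - 19608)*(1/19766) = (205/83)*(-1/10909) + 7194*(1/19766) = -205/905447 + 3597/9883 = 3254866844/8948532701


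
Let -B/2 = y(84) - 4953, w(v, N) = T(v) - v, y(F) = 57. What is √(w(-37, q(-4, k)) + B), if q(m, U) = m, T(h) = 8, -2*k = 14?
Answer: 3*√1093 ≈ 99.182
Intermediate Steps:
k = -7 (k = -½*14 = -7)
w(v, N) = 8 - v
B = 9792 (B = -2*(57 - 4953) = -2*(-4896) = 9792)
√(w(-37, q(-4, k)) + B) = √((8 - 1*(-37)) + 9792) = √((8 + 37) + 9792) = √(45 + 9792) = √9837 = 3*√1093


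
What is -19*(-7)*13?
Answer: 1729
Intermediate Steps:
-19*(-7)*13 = 133*13 = 1729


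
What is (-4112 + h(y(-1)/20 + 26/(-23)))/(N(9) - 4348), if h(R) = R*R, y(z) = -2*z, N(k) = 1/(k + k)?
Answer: 1957217679/2070056350 ≈ 0.94549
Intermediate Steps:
N(k) = 1/(2*k)
h(R) = R**2
(-4112 + h(y(-1)/20 + 26/(-23)))/(N(9) - 4348) = (-4112 + (-2*(-1)/20 + 26/(-23))**2)/((1/2)/9 - 4348) = (-4112 + (2*(1/20) + 26*(-1/23))**2)/((1/2)*(1/9) - 4348) = (-4112 + (1/10 - 26/23)**2)/(1/18 - 4348) = (-4112 + (-237/230)**2)/(-78263/18) = (-4112 + 56169/52900)*(-18/78263) = -217468631/52900*(-18/78263) = 1957217679/2070056350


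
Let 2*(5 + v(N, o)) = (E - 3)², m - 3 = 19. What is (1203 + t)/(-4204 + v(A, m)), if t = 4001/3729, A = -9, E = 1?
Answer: -4489988/15687903 ≈ -0.28621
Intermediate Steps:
m = 22 (m = 3 + 19 = 22)
t = 4001/3729 (t = 4001*(1/3729) = 4001/3729 ≈ 1.0729)
v(N, o) = -3 (v(N, o) = -5 + (1 - 3)²/2 = -5 + (½)*(-2)² = -5 + (½)*4 = -5 + 2 = -3)
(1203 + t)/(-4204 + v(A, m)) = (1203 + 4001/3729)/(-4204 - 3) = (4489988/3729)/(-4207) = (4489988/3729)*(-1/4207) = -4489988/15687903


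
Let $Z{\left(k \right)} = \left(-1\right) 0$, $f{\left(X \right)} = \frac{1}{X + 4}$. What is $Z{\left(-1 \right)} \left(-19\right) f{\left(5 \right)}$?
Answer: $0$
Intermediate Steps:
$f{\left(X \right)} = \frac{1}{4 + X}$
$Z{\left(k \right)} = 0$
$Z{\left(-1 \right)} \left(-19\right) f{\left(5 \right)} = \frac{0 \left(-19\right)}{4 + 5} = \frac{0}{9} = 0 \cdot \frac{1}{9} = 0$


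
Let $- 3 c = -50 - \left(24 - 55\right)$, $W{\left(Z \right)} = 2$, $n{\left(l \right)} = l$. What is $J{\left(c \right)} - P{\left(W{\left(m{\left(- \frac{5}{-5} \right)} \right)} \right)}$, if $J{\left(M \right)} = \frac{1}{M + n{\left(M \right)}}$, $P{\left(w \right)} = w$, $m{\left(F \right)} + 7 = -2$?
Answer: $- \frac{73}{38} \approx -1.9211$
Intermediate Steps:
$m{\left(F \right)} = -9$ ($m{\left(F \right)} = -7 - 2 = -9$)
$c = \frac{19}{3}$ ($c = - \frac{-50 - \left(24 - 55\right)}{3} = - \frac{-50 - -31}{3} = - \frac{-50 + 31}{3} = \left(- \frac{1}{3}\right) \left(-19\right) = \frac{19}{3} \approx 6.3333$)
$J{\left(M \right)} = \frac{1}{2 M}$ ($J{\left(M \right)} = \frac{1}{M + M} = \frac{1}{2 M}$)
$J{\left(c \right)} - P{\left(W{\left(m{\left(- \frac{5}{-5} \right)} \right)} \right)} = \frac{1}{2 \cdot \frac{19}{3}} - 2 = \frac{1}{2} \cdot \frac{3}{19} - 2 = \frac{3}{38} - 2 = - \frac{73}{38}$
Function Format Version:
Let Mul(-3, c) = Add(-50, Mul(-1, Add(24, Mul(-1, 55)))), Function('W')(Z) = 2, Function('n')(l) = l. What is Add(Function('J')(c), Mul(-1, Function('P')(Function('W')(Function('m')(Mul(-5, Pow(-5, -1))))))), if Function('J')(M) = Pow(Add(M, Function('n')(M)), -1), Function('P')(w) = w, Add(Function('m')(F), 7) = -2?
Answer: Rational(-73, 38) ≈ -1.9211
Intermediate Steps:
Function('m')(F) = -9 (Function('m')(F) = Add(-7, -2) = -9)
c = Rational(19, 3) (c = Mul(Rational(-1, 3), Add(-50, Mul(-1, Add(24, Mul(-1, 55))))) = Mul(Rational(-1, 3), Add(-50, Mul(-1, Add(24, -55)))) = Mul(Rational(-1, 3), Add(-50, Mul(-1, -31))) = Mul(Rational(-1, 3), Add(-50, 31)) = Mul(Rational(-1, 3), -19) = Rational(19, 3) ≈ 6.3333)
Function('J')(M) = Mul(Rational(1, 2), Pow(M, -1)) (Function('J')(M) = Pow(Add(M, M), -1) = Pow(Mul(2, M), -1) = Mul(Rational(1, 2), Pow(M, -1)))
Add(Function('J')(c), Mul(-1, Function('P')(Function('W')(Function('m')(Mul(-5, Pow(-5, -1))))))) = Add(Mul(Rational(1, 2), Pow(Rational(19, 3), -1)), Mul(-1, 2)) = Add(Mul(Rational(1, 2), Rational(3, 19)), -2) = Add(Rational(3, 38), -2) = Rational(-73, 38)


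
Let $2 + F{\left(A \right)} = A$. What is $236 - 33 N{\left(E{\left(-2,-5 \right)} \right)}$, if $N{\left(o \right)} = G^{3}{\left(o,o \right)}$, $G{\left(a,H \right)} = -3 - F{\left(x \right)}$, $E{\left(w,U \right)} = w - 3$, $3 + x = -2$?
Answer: $-1876$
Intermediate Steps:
$x = -5$ ($x = -3 - 2 = -5$)
$F{\left(A \right)} = -2 + A$
$E{\left(w,U \right)} = -3 + w$
$G{\left(a,H \right)} = 4$ ($G{\left(a,H \right)} = -3 - \left(-2 - 5\right) = -3 - -7 = -3 + 7 = 4$)
$N{\left(o \right)} = 64$ ($N{\left(o \right)} = 4^{3} = 64$)
$236 - 33 N{\left(E{\left(-2,-5 \right)} \right)} = 236 - 2112 = -1876$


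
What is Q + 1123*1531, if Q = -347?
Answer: 1718966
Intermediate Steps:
Q + 1123*1531 = -347 + 1123*1531 = -347 + 1719313 = 1718966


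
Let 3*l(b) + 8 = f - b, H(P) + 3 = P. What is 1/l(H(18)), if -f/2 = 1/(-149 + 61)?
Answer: -44/337 ≈ -0.13056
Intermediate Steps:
f = 1/44 (f = -2/(-149 + 61) = -2/(-88) = -2*(-1/88) = 1/44 ≈ 0.022727)
H(P) = -3 + P
l(b) = -117/44 - b/3 (l(b) = -8/3 + (1/44 - b)/3 = -8/3 + (1/132 - b/3) = -117/44 - b/3)
1/l(H(18)) = 1/(-117/44 - (-3 + 18)/3) = 1/(-117/44 - 1/3*15) = 1/(-117/44 - 5) = 1/(-337/44) = -44/337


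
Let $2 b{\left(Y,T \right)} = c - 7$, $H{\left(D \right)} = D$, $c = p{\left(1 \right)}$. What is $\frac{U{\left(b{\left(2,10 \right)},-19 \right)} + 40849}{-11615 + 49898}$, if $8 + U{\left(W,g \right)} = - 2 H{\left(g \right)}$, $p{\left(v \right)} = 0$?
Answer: $\frac{40879}{38283} \approx 1.0678$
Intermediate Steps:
$c = 0$
$b{\left(Y,T \right)} = - \frac{7}{2}$ ($b{\left(Y,T \right)} = \frac{0 - 7}{2} = \frac{1}{2} \left(-7\right) = - \frac{7}{2}$)
$U{\left(W,g \right)} = -8 - 2 g$
$\frac{U{\left(b{\left(2,10 \right)},-19 \right)} + 40849}{-11615 + 49898} = \frac{\left(-8 - -38\right) + 40849}{-11615 + 49898} = \frac{\left(-8 + 38\right) + 40849}{38283} = \left(30 + 40849\right) \frac{1}{38283} = 40879 \cdot \frac{1}{38283} = \frac{40879}{38283}$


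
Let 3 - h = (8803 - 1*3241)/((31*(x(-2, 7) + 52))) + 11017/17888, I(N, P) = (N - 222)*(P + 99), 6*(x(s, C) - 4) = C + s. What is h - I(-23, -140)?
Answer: -1899595849059/189094048 ≈ -10046.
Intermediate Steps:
x(s, C) = 4 + C/6 + s/6 (x(s, C) = 4 + (C + s)/6 = 4 + (C/6 + s/6) = 4 + C/6 + s/6)
I(N, P) = (-222 + N)*(99 + P)
h = -146136899/189094048 (h = 3 - ((8803 - 1*3241)/((31*((4 + (1/6)*7 + (1/6)*(-2)) + 52))) + 11017/17888) = 3 - ((8803 - 3241)/((31*((4 + 7/6 - 1/3) + 52))) + 11017*(1/17888)) = 3 - (5562/((31*(29/6 + 52))) + 11017/17888) = 3 - (5562/((31*(341/6))) + 11017/17888) = 3 - (5562/(10571/6) + 11017/17888) = 3 - (5562*(6/10571) + 11017/17888) = 3 - (33372/10571 + 11017/17888) = 3 - 1*713419043/189094048 = 3 - 713419043/189094048 = -146136899/189094048 ≈ -0.77283)
h - I(-23, -140) = -146136899/189094048 - (-21978 - 222*(-140) + 99*(-23) - 23*(-140)) = -146136899/189094048 - (-21978 + 31080 - 2277 + 3220) = -146136899/189094048 - 1*10045 = -146136899/189094048 - 10045 = -1899595849059/189094048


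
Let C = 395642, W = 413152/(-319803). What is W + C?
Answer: 126527085374/319803 ≈ 3.9564e+5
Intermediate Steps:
W = -413152/319803 (W = 413152*(-1/319803) = -413152/319803 ≈ -1.2919)
W + C = -413152/319803 + 395642 = 126527085374/319803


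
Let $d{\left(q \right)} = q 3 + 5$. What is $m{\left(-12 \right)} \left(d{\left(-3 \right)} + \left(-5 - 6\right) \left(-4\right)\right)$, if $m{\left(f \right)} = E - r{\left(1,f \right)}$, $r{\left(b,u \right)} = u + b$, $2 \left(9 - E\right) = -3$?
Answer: $860$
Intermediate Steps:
$E = \frac{21}{2}$ ($E = 9 - - \frac{3}{2} = 9 + \frac{3}{2} = \frac{21}{2} \approx 10.5$)
$r{\left(b,u \right)} = b + u$
$d{\left(q \right)} = 5 + 3 q$ ($d{\left(q \right)} = 3 q + 5 = 5 + 3 q$)
$m{\left(f \right)} = \frac{19}{2} - f$ ($m{\left(f \right)} = \frac{21}{2} - \left(1 + f\right) = \frac{19}{2} - f$)
$m{\left(-12 \right)} \left(d{\left(-3 \right)} + \left(-5 - 6\right) \left(-4\right)\right) = \left(\frac{19}{2} - -12\right) \left(\left(5 + 3 \left(-3\right)\right) + \left(-5 - 6\right) \left(-4\right)\right) = \left(\frac{19}{2} + 12\right) \left(\left(5 - 9\right) - -44\right) = \frac{43 \left(-4 + 44\right)}{2} = \frac{43}{2} \cdot 40 = 860$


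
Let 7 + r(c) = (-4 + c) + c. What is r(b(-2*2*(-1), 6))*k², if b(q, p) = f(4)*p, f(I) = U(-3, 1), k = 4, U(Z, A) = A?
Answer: 16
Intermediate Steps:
f(I) = 1
b(q, p) = p (b(q, p) = 1*p = p)
r(c) = -11 + 2*c (r(c) = -7 + ((-4 + c) + c) = -7 + (-4 + 2*c) = -11 + 2*c)
r(b(-2*2*(-1), 6))*k² = (-11 + 2*6)*4² = (-11 + 12)*16 = 1*16 = 16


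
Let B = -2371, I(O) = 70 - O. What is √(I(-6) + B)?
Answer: 3*I*√255 ≈ 47.906*I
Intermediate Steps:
√(I(-6) + B) = √((70 - 1*(-6)) - 2371) = √((70 + 6) - 2371) = √(76 - 2371) = √(-2295) = 3*I*√255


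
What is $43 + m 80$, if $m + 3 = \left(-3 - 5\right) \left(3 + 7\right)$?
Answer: $-6597$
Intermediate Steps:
$m = -83$ ($m = -3 + \left(-3 - 5\right) \left(3 + 7\right) = -3 + \left(-3 - 5\right) 10 = -3 - 80 = -83$)
$43 + m 80 = 43 - 6640 = -6597$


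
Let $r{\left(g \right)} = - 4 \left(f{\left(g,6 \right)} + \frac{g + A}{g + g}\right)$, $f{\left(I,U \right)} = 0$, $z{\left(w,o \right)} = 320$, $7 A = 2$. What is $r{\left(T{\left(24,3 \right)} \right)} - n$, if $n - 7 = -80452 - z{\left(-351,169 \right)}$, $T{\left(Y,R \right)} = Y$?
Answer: $\frac{3392045}{42} \approx 80763.0$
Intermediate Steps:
$A = \frac{2}{7}$ ($A = \frac{1}{7} \cdot 2 = \frac{2}{7} \approx 0.28571$)
$r{\left(g \right)} = - \frac{2 \left(\frac{2}{7} + g\right)}{g}$ ($r{\left(g \right)} = - 4 \left(0 + \frac{g + \frac{2}{7}}{g + g}\right) = - 4 \left(0 + \frac{\frac{2}{7} + g}{2 g}\right) = - 4 \frac{\frac{2}{7} + g}{2 g} = - \frac{2 \left(\frac{2}{7} + g\right)}{g}$)
$n = -80765$ ($n = 7 - 80772 = -80765$)
$r{\left(T{\left(24,3 \right)} \right)} - n = \left(-2 - \frac{4}{7 \cdot 24}\right) - -80765 = \left(-2 - \frac{1}{42}\right) + 80765 = - \frac{85}{42} + 80765 = \frac{3392045}{42}$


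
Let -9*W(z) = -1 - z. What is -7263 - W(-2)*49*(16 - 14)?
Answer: -65269/9 ≈ -7252.1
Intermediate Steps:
W(z) = ⅑ + z/9 (W(z) = -(-1 - z)/9 = ⅑ + z/9)
-7263 - W(-2)*49*(16 - 14) = -7263 - (⅑ + (⅑)*(-2))*49*(16 - 14) = -7263 - (⅑ - 2/9)*49*2 = -7263 - (-⅑*49)*2 = -7263 - (-49)*2/9 = -7263 - 1*(-98/9) = -7263 + 98/9 = -65269/9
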